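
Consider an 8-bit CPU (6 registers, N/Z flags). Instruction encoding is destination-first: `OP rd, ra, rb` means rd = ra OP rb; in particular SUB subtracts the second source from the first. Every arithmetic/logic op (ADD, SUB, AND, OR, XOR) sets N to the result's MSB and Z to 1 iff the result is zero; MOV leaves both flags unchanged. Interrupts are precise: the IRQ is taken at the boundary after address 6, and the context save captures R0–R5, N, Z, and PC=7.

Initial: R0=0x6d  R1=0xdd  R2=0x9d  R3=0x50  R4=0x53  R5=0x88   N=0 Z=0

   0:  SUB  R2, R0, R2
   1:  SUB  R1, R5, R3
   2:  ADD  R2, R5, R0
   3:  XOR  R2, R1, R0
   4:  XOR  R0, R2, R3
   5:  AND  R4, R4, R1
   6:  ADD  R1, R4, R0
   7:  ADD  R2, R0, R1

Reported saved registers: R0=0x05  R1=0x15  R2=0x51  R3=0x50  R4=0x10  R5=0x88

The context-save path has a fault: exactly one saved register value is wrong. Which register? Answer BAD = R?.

BAD = R2

after  0: R0=0x6d R1=0xdd R2=0xd0 R3=0x50 R4=0x53 R5=0x88  N=1 Z=0
after  1: R0=0x6d R1=0x38 R2=0xd0 R3=0x50 R4=0x53 R5=0x88  N=0 Z=0
after  2: R0=0x6d R1=0x38 R2=0xf5 R3=0x50 R4=0x53 R5=0x88  N=1 Z=0
after  3: R0=0x6d R1=0x38 R2=0x55 R3=0x50 R4=0x53 R5=0x88  N=0 Z=0
after  4: R0=0x05 R1=0x38 R2=0x55 R3=0x50 R4=0x53 R5=0x88  N=0 Z=0
after  5: R0=0x05 R1=0x38 R2=0x55 R3=0x50 R4=0x10 R5=0x88  N=0 Z=0
after  6: R0=0x05 R1=0x15 R2=0x55 R3=0x50 R4=0x10 R5=0x88  N=0 Z=0
-- IRQ taken; context saved, return-PC = 7 --
mismatch: R2: reported 0x51 vs actual 0x55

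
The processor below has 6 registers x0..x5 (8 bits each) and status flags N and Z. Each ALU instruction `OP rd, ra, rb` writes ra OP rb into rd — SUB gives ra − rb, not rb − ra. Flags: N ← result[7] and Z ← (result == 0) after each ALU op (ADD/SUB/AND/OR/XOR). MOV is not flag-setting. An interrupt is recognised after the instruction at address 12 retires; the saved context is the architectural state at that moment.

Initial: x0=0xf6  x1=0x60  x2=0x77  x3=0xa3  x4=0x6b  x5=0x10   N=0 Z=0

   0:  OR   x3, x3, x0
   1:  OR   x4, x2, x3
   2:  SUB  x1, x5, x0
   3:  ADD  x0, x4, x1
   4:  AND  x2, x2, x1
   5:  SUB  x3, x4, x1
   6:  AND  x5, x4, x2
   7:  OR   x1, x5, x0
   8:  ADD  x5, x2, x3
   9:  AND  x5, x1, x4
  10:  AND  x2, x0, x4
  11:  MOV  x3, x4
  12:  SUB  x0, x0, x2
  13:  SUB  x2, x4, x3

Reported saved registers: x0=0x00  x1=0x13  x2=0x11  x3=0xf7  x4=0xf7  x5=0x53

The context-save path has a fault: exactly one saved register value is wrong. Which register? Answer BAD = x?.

after  0: x0=0xf6 x1=0x60 x2=0x77 x3=0xf7 x4=0x6b x5=0x10  N=1 Z=0
after  1: x0=0xf6 x1=0x60 x2=0x77 x3=0xf7 x4=0xf7 x5=0x10  N=1 Z=0
after  2: x0=0xf6 x1=0x1a x2=0x77 x3=0xf7 x4=0xf7 x5=0x10  N=0 Z=0
after  3: x0=0x11 x1=0x1a x2=0x77 x3=0xf7 x4=0xf7 x5=0x10  N=0 Z=0
after  4: x0=0x11 x1=0x1a x2=0x12 x3=0xf7 x4=0xf7 x5=0x10  N=0 Z=0
after  5: x0=0x11 x1=0x1a x2=0x12 x3=0xdd x4=0xf7 x5=0x10  N=1 Z=0
after  6: x0=0x11 x1=0x1a x2=0x12 x3=0xdd x4=0xf7 x5=0x12  N=0 Z=0
after  7: x0=0x11 x1=0x13 x2=0x12 x3=0xdd x4=0xf7 x5=0x12  N=0 Z=0
after  8: x0=0x11 x1=0x13 x2=0x12 x3=0xdd x4=0xf7 x5=0xef  N=1 Z=0
after  9: x0=0x11 x1=0x13 x2=0x12 x3=0xdd x4=0xf7 x5=0x13  N=0 Z=0
after 10: x0=0x11 x1=0x13 x2=0x11 x3=0xdd x4=0xf7 x5=0x13  N=0 Z=0
after 11: x0=0x11 x1=0x13 x2=0x11 x3=0xf7 x4=0xf7 x5=0x13  N=0 Z=0
after 12: x0=0x00 x1=0x13 x2=0x11 x3=0xf7 x4=0xf7 x5=0x13  N=0 Z=1
-- IRQ taken; context saved, return-PC = 13 --
mismatch: x5: reported 0x53 vs actual 0x13

BAD = x5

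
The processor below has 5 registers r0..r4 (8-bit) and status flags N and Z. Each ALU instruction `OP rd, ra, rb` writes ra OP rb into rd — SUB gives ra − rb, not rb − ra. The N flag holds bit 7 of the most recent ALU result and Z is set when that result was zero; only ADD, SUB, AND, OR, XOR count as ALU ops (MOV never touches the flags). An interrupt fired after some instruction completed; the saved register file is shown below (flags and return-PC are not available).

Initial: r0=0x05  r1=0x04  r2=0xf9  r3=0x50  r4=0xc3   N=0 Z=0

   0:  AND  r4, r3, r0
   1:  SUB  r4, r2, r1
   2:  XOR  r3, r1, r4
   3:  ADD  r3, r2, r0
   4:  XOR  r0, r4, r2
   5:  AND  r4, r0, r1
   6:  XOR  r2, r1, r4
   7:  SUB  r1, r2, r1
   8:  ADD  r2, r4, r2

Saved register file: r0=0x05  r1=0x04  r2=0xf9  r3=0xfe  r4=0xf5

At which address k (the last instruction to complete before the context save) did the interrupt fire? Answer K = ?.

K = 3

after  0: r0=0x05 r1=0x04 r2=0xf9 r3=0x50 r4=0x00  N=0 Z=1
after  1: r0=0x05 r1=0x04 r2=0xf9 r3=0x50 r4=0xf5  N=1 Z=0
after  2: r0=0x05 r1=0x04 r2=0xf9 r3=0xf1 r4=0xf5  N=1 Z=0
after  3: r0=0x05 r1=0x04 r2=0xf9 r3=0xfe r4=0xf5  N=1 Z=0
-- IRQ taken; context saved, return-PC = 4 --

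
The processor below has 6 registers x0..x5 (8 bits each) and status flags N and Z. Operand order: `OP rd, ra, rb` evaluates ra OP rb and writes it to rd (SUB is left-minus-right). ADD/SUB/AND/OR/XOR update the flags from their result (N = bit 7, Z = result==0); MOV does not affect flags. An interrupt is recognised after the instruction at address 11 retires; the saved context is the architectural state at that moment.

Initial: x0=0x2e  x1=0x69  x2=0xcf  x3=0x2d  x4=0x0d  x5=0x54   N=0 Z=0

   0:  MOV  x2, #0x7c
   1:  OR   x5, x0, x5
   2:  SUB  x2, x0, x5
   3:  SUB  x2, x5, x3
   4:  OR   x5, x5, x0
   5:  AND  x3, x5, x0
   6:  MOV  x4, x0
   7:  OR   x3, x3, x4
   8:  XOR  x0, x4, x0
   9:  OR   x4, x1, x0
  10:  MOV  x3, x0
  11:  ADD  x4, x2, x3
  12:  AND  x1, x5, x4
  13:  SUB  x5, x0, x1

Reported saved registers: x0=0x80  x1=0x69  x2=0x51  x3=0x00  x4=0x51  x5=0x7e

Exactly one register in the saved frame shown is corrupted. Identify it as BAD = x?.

after  0: x0=0x2e x1=0x69 x2=0x7c x3=0x2d x4=0x0d x5=0x54  N=0 Z=0
after  1: x0=0x2e x1=0x69 x2=0x7c x3=0x2d x4=0x0d x5=0x7e  N=0 Z=0
after  2: x0=0x2e x1=0x69 x2=0xb0 x3=0x2d x4=0x0d x5=0x7e  N=1 Z=0
after  3: x0=0x2e x1=0x69 x2=0x51 x3=0x2d x4=0x0d x5=0x7e  N=0 Z=0
after  4: x0=0x2e x1=0x69 x2=0x51 x3=0x2d x4=0x0d x5=0x7e  N=0 Z=0
after  5: x0=0x2e x1=0x69 x2=0x51 x3=0x2e x4=0x0d x5=0x7e  N=0 Z=0
after  6: x0=0x2e x1=0x69 x2=0x51 x3=0x2e x4=0x2e x5=0x7e  N=0 Z=0
after  7: x0=0x2e x1=0x69 x2=0x51 x3=0x2e x4=0x2e x5=0x7e  N=0 Z=0
after  8: x0=0x00 x1=0x69 x2=0x51 x3=0x2e x4=0x2e x5=0x7e  N=0 Z=1
after  9: x0=0x00 x1=0x69 x2=0x51 x3=0x2e x4=0x69 x5=0x7e  N=0 Z=0
after 10: x0=0x00 x1=0x69 x2=0x51 x3=0x00 x4=0x69 x5=0x7e  N=0 Z=0
after 11: x0=0x00 x1=0x69 x2=0x51 x3=0x00 x4=0x51 x5=0x7e  N=0 Z=0
-- IRQ taken; context saved, return-PC = 12 --
mismatch: x0: reported 0x80 vs actual 0x00

BAD = x0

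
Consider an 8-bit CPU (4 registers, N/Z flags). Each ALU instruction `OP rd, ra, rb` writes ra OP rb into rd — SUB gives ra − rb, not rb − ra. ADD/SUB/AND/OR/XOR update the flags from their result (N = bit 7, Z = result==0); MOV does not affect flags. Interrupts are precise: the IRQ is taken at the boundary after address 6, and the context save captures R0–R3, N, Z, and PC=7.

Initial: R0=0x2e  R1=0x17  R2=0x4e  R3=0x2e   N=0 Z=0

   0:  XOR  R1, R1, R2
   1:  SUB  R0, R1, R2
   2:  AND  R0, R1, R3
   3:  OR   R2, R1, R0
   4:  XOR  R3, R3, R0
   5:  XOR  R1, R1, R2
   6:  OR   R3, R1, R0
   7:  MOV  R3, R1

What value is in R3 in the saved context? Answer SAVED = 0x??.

after  0: R0=0x2e R1=0x59 R2=0x4e R3=0x2e  N=0 Z=0
after  1: R0=0x0b R1=0x59 R2=0x4e R3=0x2e  N=0 Z=0
after  2: R0=0x08 R1=0x59 R2=0x4e R3=0x2e  N=0 Z=0
after  3: R0=0x08 R1=0x59 R2=0x59 R3=0x2e  N=0 Z=0
after  4: R0=0x08 R1=0x59 R2=0x59 R3=0x26  N=0 Z=0
after  5: R0=0x08 R1=0x00 R2=0x59 R3=0x26  N=0 Z=1
after  6: R0=0x08 R1=0x00 R2=0x59 R3=0x08  N=0 Z=0
-- IRQ taken; context saved, return-PC = 7 --

SAVED = 0x08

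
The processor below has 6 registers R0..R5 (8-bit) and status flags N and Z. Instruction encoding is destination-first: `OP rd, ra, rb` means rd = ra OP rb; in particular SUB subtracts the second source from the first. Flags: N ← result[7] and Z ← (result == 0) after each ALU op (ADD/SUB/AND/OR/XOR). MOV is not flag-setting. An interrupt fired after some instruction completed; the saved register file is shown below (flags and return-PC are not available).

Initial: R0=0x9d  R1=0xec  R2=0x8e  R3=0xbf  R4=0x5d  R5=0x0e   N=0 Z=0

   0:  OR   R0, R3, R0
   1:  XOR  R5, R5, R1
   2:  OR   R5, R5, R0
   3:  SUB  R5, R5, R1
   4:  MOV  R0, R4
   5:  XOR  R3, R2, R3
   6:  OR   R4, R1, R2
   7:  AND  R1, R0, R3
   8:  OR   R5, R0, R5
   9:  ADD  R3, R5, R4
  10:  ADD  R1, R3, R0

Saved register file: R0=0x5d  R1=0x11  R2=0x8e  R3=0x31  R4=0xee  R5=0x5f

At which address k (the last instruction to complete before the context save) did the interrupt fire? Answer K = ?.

K = 8

after  0: R0=0xbf R1=0xec R2=0x8e R3=0xbf R4=0x5d R5=0x0e  N=1 Z=0
after  1: R0=0xbf R1=0xec R2=0x8e R3=0xbf R4=0x5d R5=0xe2  N=1 Z=0
after  2: R0=0xbf R1=0xec R2=0x8e R3=0xbf R4=0x5d R5=0xff  N=1 Z=0
after  3: R0=0xbf R1=0xec R2=0x8e R3=0xbf R4=0x5d R5=0x13  N=0 Z=0
after  4: R0=0x5d R1=0xec R2=0x8e R3=0xbf R4=0x5d R5=0x13  N=0 Z=0
after  5: R0=0x5d R1=0xec R2=0x8e R3=0x31 R4=0x5d R5=0x13  N=0 Z=0
after  6: R0=0x5d R1=0xec R2=0x8e R3=0x31 R4=0xee R5=0x13  N=1 Z=0
after  7: R0=0x5d R1=0x11 R2=0x8e R3=0x31 R4=0xee R5=0x13  N=0 Z=0
after  8: R0=0x5d R1=0x11 R2=0x8e R3=0x31 R4=0xee R5=0x5f  N=0 Z=0
-- IRQ taken; context saved, return-PC = 9 --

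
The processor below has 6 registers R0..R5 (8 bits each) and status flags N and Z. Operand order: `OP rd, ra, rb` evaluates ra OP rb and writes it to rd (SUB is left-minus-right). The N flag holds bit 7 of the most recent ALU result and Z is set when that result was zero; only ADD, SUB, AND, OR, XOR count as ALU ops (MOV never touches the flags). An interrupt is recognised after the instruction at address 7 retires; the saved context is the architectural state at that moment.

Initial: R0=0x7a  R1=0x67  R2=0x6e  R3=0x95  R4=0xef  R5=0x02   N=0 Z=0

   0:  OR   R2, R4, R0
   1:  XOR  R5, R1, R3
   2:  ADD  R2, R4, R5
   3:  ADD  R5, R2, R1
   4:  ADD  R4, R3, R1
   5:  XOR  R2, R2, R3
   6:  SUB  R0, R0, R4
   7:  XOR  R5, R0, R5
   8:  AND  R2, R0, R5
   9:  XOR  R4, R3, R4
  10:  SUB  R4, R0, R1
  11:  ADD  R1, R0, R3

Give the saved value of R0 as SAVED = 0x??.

SAVED = 0x7e

after  0: R0=0x7a R1=0x67 R2=0xff R3=0x95 R4=0xef R5=0x02  N=1 Z=0
after  1: R0=0x7a R1=0x67 R2=0xff R3=0x95 R4=0xef R5=0xf2  N=1 Z=0
after  2: R0=0x7a R1=0x67 R2=0xe1 R3=0x95 R4=0xef R5=0xf2  N=1 Z=0
after  3: R0=0x7a R1=0x67 R2=0xe1 R3=0x95 R4=0xef R5=0x48  N=0 Z=0
after  4: R0=0x7a R1=0x67 R2=0xe1 R3=0x95 R4=0xfc R5=0x48  N=1 Z=0
after  5: R0=0x7a R1=0x67 R2=0x74 R3=0x95 R4=0xfc R5=0x48  N=0 Z=0
after  6: R0=0x7e R1=0x67 R2=0x74 R3=0x95 R4=0xfc R5=0x48  N=0 Z=0
after  7: R0=0x7e R1=0x67 R2=0x74 R3=0x95 R4=0xfc R5=0x36  N=0 Z=0
-- IRQ taken; context saved, return-PC = 8 --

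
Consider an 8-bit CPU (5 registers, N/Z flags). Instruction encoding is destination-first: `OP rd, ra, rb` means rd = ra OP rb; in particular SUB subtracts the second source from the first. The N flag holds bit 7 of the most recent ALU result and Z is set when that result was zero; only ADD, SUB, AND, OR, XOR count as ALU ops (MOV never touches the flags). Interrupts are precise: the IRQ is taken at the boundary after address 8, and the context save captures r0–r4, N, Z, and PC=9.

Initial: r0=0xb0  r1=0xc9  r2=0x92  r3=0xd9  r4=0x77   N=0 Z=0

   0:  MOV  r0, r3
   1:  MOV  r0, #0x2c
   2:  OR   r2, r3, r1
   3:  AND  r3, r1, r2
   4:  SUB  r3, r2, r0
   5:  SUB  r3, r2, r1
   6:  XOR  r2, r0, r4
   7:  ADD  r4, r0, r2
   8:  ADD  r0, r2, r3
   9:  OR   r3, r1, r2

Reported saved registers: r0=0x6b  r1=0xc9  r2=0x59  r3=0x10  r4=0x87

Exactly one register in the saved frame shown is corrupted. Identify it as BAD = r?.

BAD = r2

after  0: r0=0xd9 r1=0xc9 r2=0x92 r3=0xd9 r4=0x77  N=0 Z=0
after  1: r0=0x2c r1=0xc9 r2=0x92 r3=0xd9 r4=0x77  N=0 Z=0
after  2: r0=0x2c r1=0xc9 r2=0xd9 r3=0xd9 r4=0x77  N=1 Z=0
after  3: r0=0x2c r1=0xc9 r2=0xd9 r3=0xc9 r4=0x77  N=1 Z=0
after  4: r0=0x2c r1=0xc9 r2=0xd9 r3=0xad r4=0x77  N=1 Z=0
after  5: r0=0x2c r1=0xc9 r2=0xd9 r3=0x10 r4=0x77  N=0 Z=0
after  6: r0=0x2c r1=0xc9 r2=0x5b r3=0x10 r4=0x77  N=0 Z=0
after  7: r0=0x2c r1=0xc9 r2=0x5b r3=0x10 r4=0x87  N=1 Z=0
after  8: r0=0x6b r1=0xc9 r2=0x5b r3=0x10 r4=0x87  N=0 Z=0
-- IRQ taken; context saved, return-PC = 9 --
mismatch: r2: reported 0x59 vs actual 0x5b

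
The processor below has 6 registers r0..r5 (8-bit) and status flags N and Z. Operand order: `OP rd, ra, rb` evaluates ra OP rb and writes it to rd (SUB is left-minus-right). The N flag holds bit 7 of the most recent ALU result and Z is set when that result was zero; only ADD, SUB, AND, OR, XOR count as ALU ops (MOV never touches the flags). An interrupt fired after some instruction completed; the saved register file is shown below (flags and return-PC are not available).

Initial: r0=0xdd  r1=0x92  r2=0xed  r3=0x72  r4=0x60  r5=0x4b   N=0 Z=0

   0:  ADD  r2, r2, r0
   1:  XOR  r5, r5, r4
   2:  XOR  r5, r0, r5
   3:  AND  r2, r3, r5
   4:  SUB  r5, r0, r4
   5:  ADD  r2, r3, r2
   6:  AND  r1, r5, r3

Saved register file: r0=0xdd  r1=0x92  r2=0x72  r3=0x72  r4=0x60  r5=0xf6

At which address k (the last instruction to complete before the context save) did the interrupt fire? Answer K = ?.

K = 3

after  0: r0=0xdd r1=0x92 r2=0xca r3=0x72 r4=0x60 r5=0x4b  N=1 Z=0
after  1: r0=0xdd r1=0x92 r2=0xca r3=0x72 r4=0x60 r5=0x2b  N=0 Z=0
after  2: r0=0xdd r1=0x92 r2=0xca r3=0x72 r4=0x60 r5=0xf6  N=1 Z=0
after  3: r0=0xdd r1=0x92 r2=0x72 r3=0x72 r4=0x60 r5=0xf6  N=0 Z=0
-- IRQ taken; context saved, return-PC = 4 --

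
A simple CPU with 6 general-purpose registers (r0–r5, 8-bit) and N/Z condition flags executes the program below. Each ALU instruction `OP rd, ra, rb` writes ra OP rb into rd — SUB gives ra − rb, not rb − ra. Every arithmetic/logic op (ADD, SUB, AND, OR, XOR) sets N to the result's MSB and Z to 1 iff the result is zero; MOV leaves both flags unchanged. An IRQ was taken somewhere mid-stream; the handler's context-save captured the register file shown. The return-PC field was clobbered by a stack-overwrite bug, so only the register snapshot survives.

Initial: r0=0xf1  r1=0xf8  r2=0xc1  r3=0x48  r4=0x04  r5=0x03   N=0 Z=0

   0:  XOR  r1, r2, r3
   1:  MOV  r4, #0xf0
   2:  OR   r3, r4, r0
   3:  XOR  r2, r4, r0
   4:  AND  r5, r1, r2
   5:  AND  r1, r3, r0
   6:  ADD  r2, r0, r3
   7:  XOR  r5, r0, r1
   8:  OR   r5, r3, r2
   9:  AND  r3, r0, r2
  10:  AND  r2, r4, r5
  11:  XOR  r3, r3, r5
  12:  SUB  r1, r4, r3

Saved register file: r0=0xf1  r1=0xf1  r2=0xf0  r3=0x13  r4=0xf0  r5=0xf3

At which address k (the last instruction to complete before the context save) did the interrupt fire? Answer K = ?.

after  0: r0=0xf1 r1=0x89 r2=0xc1 r3=0x48 r4=0x04 r5=0x03  N=1 Z=0
after  1: r0=0xf1 r1=0x89 r2=0xc1 r3=0x48 r4=0xf0 r5=0x03  N=1 Z=0
after  2: r0=0xf1 r1=0x89 r2=0xc1 r3=0xf1 r4=0xf0 r5=0x03  N=1 Z=0
after  3: r0=0xf1 r1=0x89 r2=0x01 r3=0xf1 r4=0xf0 r5=0x03  N=0 Z=0
after  4: r0=0xf1 r1=0x89 r2=0x01 r3=0xf1 r4=0xf0 r5=0x01  N=0 Z=0
after  5: r0=0xf1 r1=0xf1 r2=0x01 r3=0xf1 r4=0xf0 r5=0x01  N=1 Z=0
after  6: r0=0xf1 r1=0xf1 r2=0xe2 r3=0xf1 r4=0xf0 r5=0x01  N=1 Z=0
after  7: r0=0xf1 r1=0xf1 r2=0xe2 r3=0xf1 r4=0xf0 r5=0x00  N=0 Z=1
after  8: r0=0xf1 r1=0xf1 r2=0xe2 r3=0xf1 r4=0xf0 r5=0xf3  N=1 Z=0
after  9: r0=0xf1 r1=0xf1 r2=0xe2 r3=0xe0 r4=0xf0 r5=0xf3  N=1 Z=0
after 10: r0=0xf1 r1=0xf1 r2=0xf0 r3=0xe0 r4=0xf0 r5=0xf3  N=1 Z=0
after 11: r0=0xf1 r1=0xf1 r2=0xf0 r3=0x13 r4=0xf0 r5=0xf3  N=0 Z=0
-- IRQ taken; context saved, return-PC = 12 --

K = 11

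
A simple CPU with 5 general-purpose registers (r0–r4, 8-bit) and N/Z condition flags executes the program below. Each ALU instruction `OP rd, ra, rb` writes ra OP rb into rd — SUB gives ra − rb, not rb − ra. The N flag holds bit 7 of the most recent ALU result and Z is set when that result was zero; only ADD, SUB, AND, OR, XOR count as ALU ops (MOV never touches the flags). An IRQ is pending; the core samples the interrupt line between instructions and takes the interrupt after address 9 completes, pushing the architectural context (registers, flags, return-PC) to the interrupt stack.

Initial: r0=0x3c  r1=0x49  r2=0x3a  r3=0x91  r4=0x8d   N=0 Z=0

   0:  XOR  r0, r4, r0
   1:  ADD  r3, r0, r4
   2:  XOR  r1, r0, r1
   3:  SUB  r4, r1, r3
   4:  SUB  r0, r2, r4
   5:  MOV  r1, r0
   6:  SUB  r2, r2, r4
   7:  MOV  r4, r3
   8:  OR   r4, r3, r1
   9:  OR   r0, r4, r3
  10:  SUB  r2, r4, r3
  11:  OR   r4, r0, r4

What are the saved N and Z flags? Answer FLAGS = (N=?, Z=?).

FLAGS = (N=1, Z=0)

after  0: r0=0xb1 r1=0x49 r2=0x3a r3=0x91 r4=0x8d  N=1 Z=0
after  1: r0=0xb1 r1=0x49 r2=0x3a r3=0x3e r4=0x8d  N=0 Z=0
after  2: r0=0xb1 r1=0xf8 r2=0x3a r3=0x3e r4=0x8d  N=1 Z=0
after  3: r0=0xb1 r1=0xf8 r2=0x3a r3=0x3e r4=0xba  N=1 Z=0
after  4: r0=0x80 r1=0xf8 r2=0x3a r3=0x3e r4=0xba  N=1 Z=0
after  5: r0=0x80 r1=0x80 r2=0x3a r3=0x3e r4=0xba  N=1 Z=0
after  6: r0=0x80 r1=0x80 r2=0x80 r3=0x3e r4=0xba  N=1 Z=0
after  7: r0=0x80 r1=0x80 r2=0x80 r3=0x3e r4=0x3e  N=1 Z=0
after  8: r0=0x80 r1=0x80 r2=0x80 r3=0x3e r4=0xbe  N=1 Z=0
after  9: r0=0xbe r1=0x80 r2=0x80 r3=0x3e r4=0xbe  N=1 Z=0
-- IRQ taken; context saved, return-PC = 10 --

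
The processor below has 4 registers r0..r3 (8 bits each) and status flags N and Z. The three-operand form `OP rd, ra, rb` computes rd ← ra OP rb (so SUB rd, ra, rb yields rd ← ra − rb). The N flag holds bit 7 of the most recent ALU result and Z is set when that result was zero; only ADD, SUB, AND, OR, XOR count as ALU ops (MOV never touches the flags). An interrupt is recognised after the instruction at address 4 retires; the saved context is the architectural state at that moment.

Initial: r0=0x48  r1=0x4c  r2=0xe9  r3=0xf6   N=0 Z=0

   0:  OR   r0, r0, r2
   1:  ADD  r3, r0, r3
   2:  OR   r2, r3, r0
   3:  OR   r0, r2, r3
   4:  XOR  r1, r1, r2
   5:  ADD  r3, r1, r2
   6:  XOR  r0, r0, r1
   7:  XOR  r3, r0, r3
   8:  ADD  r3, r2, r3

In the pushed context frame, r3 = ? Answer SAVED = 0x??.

SAVED = 0xdf

after  0: r0=0xe9 r1=0x4c r2=0xe9 r3=0xf6  N=1 Z=0
after  1: r0=0xe9 r1=0x4c r2=0xe9 r3=0xdf  N=1 Z=0
after  2: r0=0xe9 r1=0x4c r2=0xff r3=0xdf  N=1 Z=0
after  3: r0=0xff r1=0x4c r2=0xff r3=0xdf  N=1 Z=0
after  4: r0=0xff r1=0xb3 r2=0xff r3=0xdf  N=1 Z=0
-- IRQ taken; context saved, return-PC = 5 --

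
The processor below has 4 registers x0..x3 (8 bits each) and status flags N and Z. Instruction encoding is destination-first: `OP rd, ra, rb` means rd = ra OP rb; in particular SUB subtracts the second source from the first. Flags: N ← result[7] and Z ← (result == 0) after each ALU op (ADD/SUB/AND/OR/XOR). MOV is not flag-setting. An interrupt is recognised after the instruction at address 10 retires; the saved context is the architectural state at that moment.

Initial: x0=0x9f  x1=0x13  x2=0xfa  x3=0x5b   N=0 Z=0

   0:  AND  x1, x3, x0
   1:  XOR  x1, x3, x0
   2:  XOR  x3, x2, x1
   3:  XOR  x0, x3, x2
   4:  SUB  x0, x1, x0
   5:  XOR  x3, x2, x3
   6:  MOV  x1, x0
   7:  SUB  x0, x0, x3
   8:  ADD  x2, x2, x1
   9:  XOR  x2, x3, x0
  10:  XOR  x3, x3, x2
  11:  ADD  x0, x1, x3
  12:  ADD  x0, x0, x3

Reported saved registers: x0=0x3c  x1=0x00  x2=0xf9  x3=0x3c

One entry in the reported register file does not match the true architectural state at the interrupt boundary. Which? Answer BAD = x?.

BAD = x2

after  0: x0=0x9f x1=0x1b x2=0xfa x3=0x5b  N=0 Z=0
after  1: x0=0x9f x1=0xc4 x2=0xfa x3=0x5b  N=1 Z=0
after  2: x0=0x9f x1=0xc4 x2=0xfa x3=0x3e  N=0 Z=0
after  3: x0=0xc4 x1=0xc4 x2=0xfa x3=0x3e  N=1 Z=0
after  4: x0=0x00 x1=0xc4 x2=0xfa x3=0x3e  N=0 Z=1
after  5: x0=0x00 x1=0xc4 x2=0xfa x3=0xc4  N=1 Z=0
after  6: x0=0x00 x1=0x00 x2=0xfa x3=0xc4  N=1 Z=0
after  7: x0=0x3c x1=0x00 x2=0xfa x3=0xc4  N=0 Z=0
after  8: x0=0x3c x1=0x00 x2=0xfa x3=0xc4  N=1 Z=0
after  9: x0=0x3c x1=0x00 x2=0xf8 x3=0xc4  N=1 Z=0
after 10: x0=0x3c x1=0x00 x2=0xf8 x3=0x3c  N=0 Z=0
-- IRQ taken; context saved, return-PC = 11 --
mismatch: x2: reported 0xf9 vs actual 0xf8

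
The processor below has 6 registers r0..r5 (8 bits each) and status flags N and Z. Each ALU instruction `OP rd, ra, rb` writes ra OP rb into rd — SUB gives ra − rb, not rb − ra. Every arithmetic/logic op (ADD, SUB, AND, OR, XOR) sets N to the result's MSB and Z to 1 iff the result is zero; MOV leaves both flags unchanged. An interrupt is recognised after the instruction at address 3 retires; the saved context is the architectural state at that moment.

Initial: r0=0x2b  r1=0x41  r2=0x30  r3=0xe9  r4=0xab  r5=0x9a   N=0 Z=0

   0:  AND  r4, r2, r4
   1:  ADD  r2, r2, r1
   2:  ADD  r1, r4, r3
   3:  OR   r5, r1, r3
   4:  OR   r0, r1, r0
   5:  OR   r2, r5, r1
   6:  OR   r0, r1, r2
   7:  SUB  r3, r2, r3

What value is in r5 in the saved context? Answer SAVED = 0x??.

SAVED = 0xe9

after  0: r0=0x2b r1=0x41 r2=0x30 r3=0xe9 r4=0x20 r5=0x9a  N=0 Z=0
after  1: r0=0x2b r1=0x41 r2=0x71 r3=0xe9 r4=0x20 r5=0x9a  N=0 Z=0
after  2: r0=0x2b r1=0x09 r2=0x71 r3=0xe9 r4=0x20 r5=0x9a  N=0 Z=0
after  3: r0=0x2b r1=0x09 r2=0x71 r3=0xe9 r4=0x20 r5=0xe9  N=1 Z=0
-- IRQ taken; context saved, return-PC = 4 --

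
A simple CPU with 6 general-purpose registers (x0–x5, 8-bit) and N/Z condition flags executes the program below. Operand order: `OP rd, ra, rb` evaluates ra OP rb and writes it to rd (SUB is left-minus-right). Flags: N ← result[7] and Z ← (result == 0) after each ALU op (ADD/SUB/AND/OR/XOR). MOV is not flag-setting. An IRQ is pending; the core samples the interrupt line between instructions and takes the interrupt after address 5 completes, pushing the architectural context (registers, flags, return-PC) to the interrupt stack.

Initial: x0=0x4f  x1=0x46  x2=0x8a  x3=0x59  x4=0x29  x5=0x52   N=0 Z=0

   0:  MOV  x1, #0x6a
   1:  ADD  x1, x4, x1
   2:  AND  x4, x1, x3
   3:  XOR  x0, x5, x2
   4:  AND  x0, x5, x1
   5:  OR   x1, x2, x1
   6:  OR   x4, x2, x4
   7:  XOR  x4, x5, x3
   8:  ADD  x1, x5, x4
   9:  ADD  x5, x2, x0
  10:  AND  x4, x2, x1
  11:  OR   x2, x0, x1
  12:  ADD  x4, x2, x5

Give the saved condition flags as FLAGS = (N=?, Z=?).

after  0: x0=0x4f x1=0x6a x2=0x8a x3=0x59 x4=0x29 x5=0x52  N=0 Z=0
after  1: x0=0x4f x1=0x93 x2=0x8a x3=0x59 x4=0x29 x5=0x52  N=1 Z=0
after  2: x0=0x4f x1=0x93 x2=0x8a x3=0x59 x4=0x11 x5=0x52  N=0 Z=0
after  3: x0=0xd8 x1=0x93 x2=0x8a x3=0x59 x4=0x11 x5=0x52  N=1 Z=0
after  4: x0=0x12 x1=0x93 x2=0x8a x3=0x59 x4=0x11 x5=0x52  N=0 Z=0
after  5: x0=0x12 x1=0x9b x2=0x8a x3=0x59 x4=0x11 x5=0x52  N=1 Z=0
-- IRQ taken; context saved, return-PC = 6 --

FLAGS = (N=1, Z=0)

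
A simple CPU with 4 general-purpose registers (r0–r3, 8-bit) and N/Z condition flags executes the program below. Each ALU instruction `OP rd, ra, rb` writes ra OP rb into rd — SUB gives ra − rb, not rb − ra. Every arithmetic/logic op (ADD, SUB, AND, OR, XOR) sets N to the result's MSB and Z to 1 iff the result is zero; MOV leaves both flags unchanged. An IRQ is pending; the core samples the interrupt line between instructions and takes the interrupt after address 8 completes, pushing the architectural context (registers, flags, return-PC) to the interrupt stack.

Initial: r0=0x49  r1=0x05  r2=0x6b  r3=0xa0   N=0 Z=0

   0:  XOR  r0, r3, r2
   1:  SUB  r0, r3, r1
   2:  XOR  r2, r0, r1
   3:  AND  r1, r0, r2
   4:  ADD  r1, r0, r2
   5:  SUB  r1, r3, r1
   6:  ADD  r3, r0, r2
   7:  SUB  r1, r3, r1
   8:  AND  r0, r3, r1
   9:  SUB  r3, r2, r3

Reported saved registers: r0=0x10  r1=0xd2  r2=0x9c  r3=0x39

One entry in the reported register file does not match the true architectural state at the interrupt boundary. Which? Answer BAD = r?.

after  0: r0=0xcb r1=0x05 r2=0x6b r3=0xa0  N=1 Z=0
after  1: r0=0x9b r1=0x05 r2=0x6b r3=0xa0  N=1 Z=0
after  2: r0=0x9b r1=0x05 r2=0x9e r3=0xa0  N=1 Z=0
after  3: r0=0x9b r1=0x9a r2=0x9e r3=0xa0  N=1 Z=0
after  4: r0=0x9b r1=0x39 r2=0x9e r3=0xa0  N=0 Z=0
after  5: r0=0x9b r1=0x67 r2=0x9e r3=0xa0  N=0 Z=0
after  6: r0=0x9b r1=0x67 r2=0x9e r3=0x39  N=0 Z=0
after  7: r0=0x9b r1=0xd2 r2=0x9e r3=0x39  N=1 Z=0
after  8: r0=0x10 r1=0xd2 r2=0x9e r3=0x39  N=0 Z=0
-- IRQ taken; context saved, return-PC = 9 --
mismatch: r2: reported 0x9c vs actual 0x9e

BAD = r2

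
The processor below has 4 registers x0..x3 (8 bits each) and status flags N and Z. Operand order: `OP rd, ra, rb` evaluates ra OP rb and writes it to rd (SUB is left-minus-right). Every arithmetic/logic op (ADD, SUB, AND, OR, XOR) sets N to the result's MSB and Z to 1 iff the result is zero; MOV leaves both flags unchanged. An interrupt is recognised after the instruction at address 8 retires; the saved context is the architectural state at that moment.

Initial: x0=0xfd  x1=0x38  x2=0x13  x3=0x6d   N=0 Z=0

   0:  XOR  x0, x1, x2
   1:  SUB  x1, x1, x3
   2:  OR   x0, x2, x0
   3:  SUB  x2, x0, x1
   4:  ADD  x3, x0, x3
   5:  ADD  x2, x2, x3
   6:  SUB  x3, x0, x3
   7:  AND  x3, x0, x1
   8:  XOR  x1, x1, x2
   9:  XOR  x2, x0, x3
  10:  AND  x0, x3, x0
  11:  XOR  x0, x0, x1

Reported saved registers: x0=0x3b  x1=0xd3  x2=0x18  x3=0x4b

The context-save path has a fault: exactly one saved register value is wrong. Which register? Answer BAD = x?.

after  0: x0=0x2b x1=0x38 x2=0x13 x3=0x6d  N=0 Z=0
after  1: x0=0x2b x1=0xcb x2=0x13 x3=0x6d  N=1 Z=0
after  2: x0=0x3b x1=0xcb x2=0x13 x3=0x6d  N=0 Z=0
after  3: x0=0x3b x1=0xcb x2=0x70 x3=0x6d  N=0 Z=0
after  4: x0=0x3b x1=0xcb x2=0x70 x3=0xa8  N=1 Z=0
after  5: x0=0x3b x1=0xcb x2=0x18 x3=0xa8  N=0 Z=0
after  6: x0=0x3b x1=0xcb x2=0x18 x3=0x93  N=1 Z=0
after  7: x0=0x3b x1=0xcb x2=0x18 x3=0x0b  N=0 Z=0
after  8: x0=0x3b x1=0xd3 x2=0x18 x3=0x0b  N=1 Z=0
-- IRQ taken; context saved, return-PC = 9 --
mismatch: x3: reported 0x4b vs actual 0x0b

BAD = x3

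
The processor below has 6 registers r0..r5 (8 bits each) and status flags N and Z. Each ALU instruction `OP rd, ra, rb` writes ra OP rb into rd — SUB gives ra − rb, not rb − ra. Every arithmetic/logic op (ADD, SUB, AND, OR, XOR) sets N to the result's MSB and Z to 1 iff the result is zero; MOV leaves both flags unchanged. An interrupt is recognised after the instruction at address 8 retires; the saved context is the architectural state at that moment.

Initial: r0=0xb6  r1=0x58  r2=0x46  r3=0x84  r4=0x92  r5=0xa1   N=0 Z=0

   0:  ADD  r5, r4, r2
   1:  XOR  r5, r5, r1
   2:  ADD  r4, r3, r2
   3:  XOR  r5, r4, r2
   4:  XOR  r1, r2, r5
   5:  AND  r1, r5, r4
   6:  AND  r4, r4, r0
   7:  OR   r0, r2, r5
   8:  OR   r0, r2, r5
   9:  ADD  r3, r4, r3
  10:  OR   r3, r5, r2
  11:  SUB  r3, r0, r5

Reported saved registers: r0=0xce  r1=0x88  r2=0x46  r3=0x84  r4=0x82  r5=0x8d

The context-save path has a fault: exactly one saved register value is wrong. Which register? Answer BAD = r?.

after  0: r0=0xb6 r1=0x58 r2=0x46 r3=0x84 r4=0x92 r5=0xd8  N=1 Z=0
after  1: r0=0xb6 r1=0x58 r2=0x46 r3=0x84 r4=0x92 r5=0x80  N=1 Z=0
after  2: r0=0xb6 r1=0x58 r2=0x46 r3=0x84 r4=0xca r5=0x80  N=1 Z=0
after  3: r0=0xb6 r1=0x58 r2=0x46 r3=0x84 r4=0xca r5=0x8c  N=1 Z=0
after  4: r0=0xb6 r1=0xca r2=0x46 r3=0x84 r4=0xca r5=0x8c  N=1 Z=0
after  5: r0=0xb6 r1=0x88 r2=0x46 r3=0x84 r4=0xca r5=0x8c  N=1 Z=0
after  6: r0=0xb6 r1=0x88 r2=0x46 r3=0x84 r4=0x82 r5=0x8c  N=1 Z=0
after  7: r0=0xce r1=0x88 r2=0x46 r3=0x84 r4=0x82 r5=0x8c  N=1 Z=0
after  8: r0=0xce r1=0x88 r2=0x46 r3=0x84 r4=0x82 r5=0x8c  N=1 Z=0
-- IRQ taken; context saved, return-PC = 9 --
mismatch: r5: reported 0x8d vs actual 0x8c

BAD = r5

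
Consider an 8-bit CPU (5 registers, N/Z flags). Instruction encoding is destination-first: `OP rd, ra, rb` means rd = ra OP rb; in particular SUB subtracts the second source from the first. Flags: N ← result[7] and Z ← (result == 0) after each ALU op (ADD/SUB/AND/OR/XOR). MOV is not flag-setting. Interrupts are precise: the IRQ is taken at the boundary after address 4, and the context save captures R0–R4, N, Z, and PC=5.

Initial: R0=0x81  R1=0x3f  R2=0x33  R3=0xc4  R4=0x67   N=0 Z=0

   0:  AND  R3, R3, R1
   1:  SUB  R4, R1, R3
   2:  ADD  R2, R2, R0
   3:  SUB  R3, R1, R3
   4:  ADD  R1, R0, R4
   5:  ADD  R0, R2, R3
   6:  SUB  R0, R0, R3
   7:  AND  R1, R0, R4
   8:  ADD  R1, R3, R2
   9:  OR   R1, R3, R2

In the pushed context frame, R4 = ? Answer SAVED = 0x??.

SAVED = 0x3b

after  0: R0=0x81 R1=0x3f R2=0x33 R3=0x04 R4=0x67  N=0 Z=0
after  1: R0=0x81 R1=0x3f R2=0x33 R3=0x04 R4=0x3b  N=0 Z=0
after  2: R0=0x81 R1=0x3f R2=0xb4 R3=0x04 R4=0x3b  N=1 Z=0
after  3: R0=0x81 R1=0x3f R2=0xb4 R3=0x3b R4=0x3b  N=0 Z=0
after  4: R0=0x81 R1=0xbc R2=0xb4 R3=0x3b R4=0x3b  N=1 Z=0
-- IRQ taken; context saved, return-PC = 5 --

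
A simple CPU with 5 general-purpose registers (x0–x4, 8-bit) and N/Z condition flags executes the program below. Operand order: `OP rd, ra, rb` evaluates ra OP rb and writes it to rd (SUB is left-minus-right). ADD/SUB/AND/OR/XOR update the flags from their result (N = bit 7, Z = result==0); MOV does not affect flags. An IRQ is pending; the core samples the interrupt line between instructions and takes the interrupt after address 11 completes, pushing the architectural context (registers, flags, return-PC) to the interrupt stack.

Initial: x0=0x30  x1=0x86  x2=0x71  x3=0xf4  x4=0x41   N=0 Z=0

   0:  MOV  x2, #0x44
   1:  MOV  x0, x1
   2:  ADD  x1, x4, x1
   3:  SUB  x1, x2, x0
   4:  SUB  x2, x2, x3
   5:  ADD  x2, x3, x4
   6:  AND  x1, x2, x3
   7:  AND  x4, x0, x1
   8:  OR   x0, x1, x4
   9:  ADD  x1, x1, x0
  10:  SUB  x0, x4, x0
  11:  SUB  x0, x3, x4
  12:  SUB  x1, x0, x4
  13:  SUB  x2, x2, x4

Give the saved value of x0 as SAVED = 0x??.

after  0: x0=0x30 x1=0x86 x2=0x44 x3=0xf4 x4=0x41  N=0 Z=0
after  1: x0=0x86 x1=0x86 x2=0x44 x3=0xf4 x4=0x41  N=0 Z=0
after  2: x0=0x86 x1=0xc7 x2=0x44 x3=0xf4 x4=0x41  N=1 Z=0
after  3: x0=0x86 x1=0xbe x2=0x44 x3=0xf4 x4=0x41  N=1 Z=0
after  4: x0=0x86 x1=0xbe x2=0x50 x3=0xf4 x4=0x41  N=0 Z=0
after  5: x0=0x86 x1=0xbe x2=0x35 x3=0xf4 x4=0x41  N=0 Z=0
after  6: x0=0x86 x1=0x34 x2=0x35 x3=0xf4 x4=0x41  N=0 Z=0
after  7: x0=0x86 x1=0x34 x2=0x35 x3=0xf4 x4=0x04  N=0 Z=0
after  8: x0=0x34 x1=0x34 x2=0x35 x3=0xf4 x4=0x04  N=0 Z=0
after  9: x0=0x34 x1=0x68 x2=0x35 x3=0xf4 x4=0x04  N=0 Z=0
after 10: x0=0xd0 x1=0x68 x2=0x35 x3=0xf4 x4=0x04  N=1 Z=0
after 11: x0=0xf0 x1=0x68 x2=0x35 x3=0xf4 x4=0x04  N=1 Z=0
-- IRQ taken; context saved, return-PC = 12 --

SAVED = 0xf0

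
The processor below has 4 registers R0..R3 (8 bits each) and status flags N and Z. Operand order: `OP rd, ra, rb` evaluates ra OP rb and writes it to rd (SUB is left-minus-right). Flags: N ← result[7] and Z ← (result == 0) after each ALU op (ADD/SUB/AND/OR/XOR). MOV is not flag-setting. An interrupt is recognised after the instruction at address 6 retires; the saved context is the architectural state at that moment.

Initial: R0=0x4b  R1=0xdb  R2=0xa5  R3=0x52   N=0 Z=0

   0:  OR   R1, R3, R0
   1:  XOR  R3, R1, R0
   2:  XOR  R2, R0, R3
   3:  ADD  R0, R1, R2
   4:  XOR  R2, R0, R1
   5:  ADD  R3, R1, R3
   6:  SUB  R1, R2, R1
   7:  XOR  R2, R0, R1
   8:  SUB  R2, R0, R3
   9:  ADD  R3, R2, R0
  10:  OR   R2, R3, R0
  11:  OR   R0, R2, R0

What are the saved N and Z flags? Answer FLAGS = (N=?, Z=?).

FLAGS = (N=1, Z=0)

after  0: R0=0x4b R1=0x5b R2=0xa5 R3=0x52  N=0 Z=0
after  1: R0=0x4b R1=0x5b R2=0xa5 R3=0x10  N=0 Z=0
after  2: R0=0x4b R1=0x5b R2=0x5b R3=0x10  N=0 Z=0
after  3: R0=0xb6 R1=0x5b R2=0x5b R3=0x10  N=1 Z=0
after  4: R0=0xb6 R1=0x5b R2=0xed R3=0x10  N=1 Z=0
after  5: R0=0xb6 R1=0x5b R2=0xed R3=0x6b  N=0 Z=0
after  6: R0=0xb6 R1=0x92 R2=0xed R3=0x6b  N=1 Z=0
-- IRQ taken; context saved, return-PC = 7 --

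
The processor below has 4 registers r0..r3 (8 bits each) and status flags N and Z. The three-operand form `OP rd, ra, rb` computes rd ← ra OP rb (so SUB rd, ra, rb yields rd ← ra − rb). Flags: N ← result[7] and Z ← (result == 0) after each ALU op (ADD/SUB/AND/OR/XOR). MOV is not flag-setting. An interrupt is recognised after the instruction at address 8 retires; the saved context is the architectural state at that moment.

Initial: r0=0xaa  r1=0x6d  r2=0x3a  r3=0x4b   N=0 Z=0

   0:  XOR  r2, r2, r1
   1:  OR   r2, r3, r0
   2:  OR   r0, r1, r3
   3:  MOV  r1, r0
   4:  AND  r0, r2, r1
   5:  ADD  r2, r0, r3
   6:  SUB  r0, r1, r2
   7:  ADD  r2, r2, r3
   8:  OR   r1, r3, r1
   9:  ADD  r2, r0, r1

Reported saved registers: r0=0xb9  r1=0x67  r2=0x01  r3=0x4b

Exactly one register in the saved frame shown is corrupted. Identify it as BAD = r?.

BAD = r1

after  0: r0=0xaa r1=0x6d r2=0x57 r3=0x4b  N=0 Z=0
after  1: r0=0xaa r1=0x6d r2=0xeb r3=0x4b  N=1 Z=0
after  2: r0=0x6f r1=0x6d r2=0xeb r3=0x4b  N=0 Z=0
after  3: r0=0x6f r1=0x6f r2=0xeb r3=0x4b  N=0 Z=0
after  4: r0=0x6b r1=0x6f r2=0xeb r3=0x4b  N=0 Z=0
after  5: r0=0x6b r1=0x6f r2=0xb6 r3=0x4b  N=1 Z=0
after  6: r0=0xb9 r1=0x6f r2=0xb6 r3=0x4b  N=1 Z=0
after  7: r0=0xb9 r1=0x6f r2=0x01 r3=0x4b  N=0 Z=0
after  8: r0=0xb9 r1=0x6f r2=0x01 r3=0x4b  N=0 Z=0
-- IRQ taken; context saved, return-PC = 9 --
mismatch: r1: reported 0x67 vs actual 0x6f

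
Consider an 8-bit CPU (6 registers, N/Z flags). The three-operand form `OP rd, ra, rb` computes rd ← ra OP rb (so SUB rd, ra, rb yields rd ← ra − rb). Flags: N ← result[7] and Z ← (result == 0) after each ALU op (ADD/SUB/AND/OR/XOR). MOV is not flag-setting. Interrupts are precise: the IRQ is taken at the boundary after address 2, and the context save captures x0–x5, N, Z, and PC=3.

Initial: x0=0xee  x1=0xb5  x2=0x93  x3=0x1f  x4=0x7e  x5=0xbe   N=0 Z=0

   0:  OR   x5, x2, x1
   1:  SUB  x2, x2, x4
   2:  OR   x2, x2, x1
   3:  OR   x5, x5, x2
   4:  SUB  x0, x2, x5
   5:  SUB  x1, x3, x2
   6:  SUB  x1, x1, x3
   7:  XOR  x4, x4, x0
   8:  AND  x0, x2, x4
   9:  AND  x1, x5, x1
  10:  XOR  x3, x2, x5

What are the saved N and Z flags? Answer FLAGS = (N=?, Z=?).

after  0: x0=0xee x1=0xb5 x2=0x93 x3=0x1f x4=0x7e x5=0xb7  N=1 Z=0
after  1: x0=0xee x1=0xb5 x2=0x15 x3=0x1f x4=0x7e x5=0xb7  N=0 Z=0
after  2: x0=0xee x1=0xb5 x2=0xb5 x3=0x1f x4=0x7e x5=0xb7  N=1 Z=0
-- IRQ taken; context saved, return-PC = 3 --

FLAGS = (N=1, Z=0)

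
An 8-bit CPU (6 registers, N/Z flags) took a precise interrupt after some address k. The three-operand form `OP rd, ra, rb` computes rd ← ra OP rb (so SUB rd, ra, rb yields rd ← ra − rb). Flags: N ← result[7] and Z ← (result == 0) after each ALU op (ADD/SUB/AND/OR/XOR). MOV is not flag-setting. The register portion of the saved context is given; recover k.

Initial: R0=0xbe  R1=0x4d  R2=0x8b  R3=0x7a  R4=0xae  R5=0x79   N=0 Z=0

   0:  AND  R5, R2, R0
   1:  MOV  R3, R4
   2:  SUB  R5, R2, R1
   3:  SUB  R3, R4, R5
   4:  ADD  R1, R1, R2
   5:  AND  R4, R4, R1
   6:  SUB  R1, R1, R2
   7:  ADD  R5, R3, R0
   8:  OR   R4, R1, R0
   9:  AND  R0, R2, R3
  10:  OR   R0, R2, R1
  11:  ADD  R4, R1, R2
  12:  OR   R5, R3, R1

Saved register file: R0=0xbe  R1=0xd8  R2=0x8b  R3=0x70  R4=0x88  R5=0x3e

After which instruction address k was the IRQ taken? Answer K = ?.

K = 5

after  0: R0=0xbe R1=0x4d R2=0x8b R3=0x7a R4=0xae R5=0x8a  N=1 Z=0
after  1: R0=0xbe R1=0x4d R2=0x8b R3=0xae R4=0xae R5=0x8a  N=1 Z=0
after  2: R0=0xbe R1=0x4d R2=0x8b R3=0xae R4=0xae R5=0x3e  N=0 Z=0
after  3: R0=0xbe R1=0x4d R2=0x8b R3=0x70 R4=0xae R5=0x3e  N=0 Z=0
after  4: R0=0xbe R1=0xd8 R2=0x8b R3=0x70 R4=0xae R5=0x3e  N=1 Z=0
after  5: R0=0xbe R1=0xd8 R2=0x8b R3=0x70 R4=0x88 R5=0x3e  N=1 Z=0
-- IRQ taken; context saved, return-PC = 6 --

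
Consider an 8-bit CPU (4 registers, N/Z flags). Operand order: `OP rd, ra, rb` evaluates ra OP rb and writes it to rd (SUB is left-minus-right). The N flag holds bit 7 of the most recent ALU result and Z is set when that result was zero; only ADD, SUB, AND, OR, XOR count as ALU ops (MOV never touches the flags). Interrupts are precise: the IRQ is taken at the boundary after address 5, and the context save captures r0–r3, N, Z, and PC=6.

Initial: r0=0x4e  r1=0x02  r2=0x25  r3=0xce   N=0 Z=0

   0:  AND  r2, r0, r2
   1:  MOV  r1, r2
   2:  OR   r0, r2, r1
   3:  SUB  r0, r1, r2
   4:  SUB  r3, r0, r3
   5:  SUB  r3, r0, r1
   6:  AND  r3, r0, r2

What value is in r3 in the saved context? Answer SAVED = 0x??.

after  0: r0=0x4e r1=0x02 r2=0x04 r3=0xce  N=0 Z=0
after  1: r0=0x4e r1=0x04 r2=0x04 r3=0xce  N=0 Z=0
after  2: r0=0x04 r1=0x04 r2=0x04 r3=0xce  N=0 Z=0
after  3: r0=0x00 r1=0x04 r2=0x04 r3=0xce  N=0 Z=1
after  4: r0=0x00 r1=0x04 r2=0x04 r3=0x32  N=0 Z=0
after  5: r0=0x00 r1=0x04 r2=0x04 r3=0xfc  N=1 Z=0
-- IRQ taken; context saved, return-PC = 6 --

SAVED = 0xfc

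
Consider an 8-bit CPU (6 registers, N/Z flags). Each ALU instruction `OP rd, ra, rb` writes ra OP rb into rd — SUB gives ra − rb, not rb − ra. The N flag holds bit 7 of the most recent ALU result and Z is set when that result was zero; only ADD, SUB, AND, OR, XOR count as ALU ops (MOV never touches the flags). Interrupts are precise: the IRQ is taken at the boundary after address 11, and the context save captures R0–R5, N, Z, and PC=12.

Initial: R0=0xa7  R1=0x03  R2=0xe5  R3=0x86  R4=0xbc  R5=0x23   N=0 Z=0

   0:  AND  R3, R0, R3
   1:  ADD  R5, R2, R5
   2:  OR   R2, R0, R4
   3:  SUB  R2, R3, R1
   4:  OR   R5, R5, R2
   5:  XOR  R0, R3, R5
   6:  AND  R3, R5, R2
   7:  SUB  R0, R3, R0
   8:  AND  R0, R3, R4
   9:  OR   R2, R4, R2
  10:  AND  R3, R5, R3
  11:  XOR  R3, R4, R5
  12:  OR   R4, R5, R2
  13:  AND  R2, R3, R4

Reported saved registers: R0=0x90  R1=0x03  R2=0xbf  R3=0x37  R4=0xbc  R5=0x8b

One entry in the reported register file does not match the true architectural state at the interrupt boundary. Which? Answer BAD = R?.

BAD = R0

after  0: R0=0xa7 R1=0x03 R2=0xe5 R3=0x86 R4=0xbc R5=0x23  N=1 Z=0
after  1: R0=0xa7 R1=0x03 R2=0xe5 R3=0x86 R4=0xbc R5=0x08  N=0 Z=0
after  2: R0=0xa7 R1=0x03 R2=0xbf R3=0x86 R4=0xbc R5=0x08  N=1 Z=0
after  3: R0=0xa7 R1=0x03 R2=0x83 R3=0x86 R4=0xbc R5=0x08  N=1 Z=0
after  4: R0=0xa7 R1=0x03 R2=0x83 R3=0x86 R4=0xbc R5=0x8b  N=1 Z=0
after  5: R0=0x0d R1=0x03 R2=0x83 R3=0x86 R4=0xbc R5=0x8b  N=0 Z=0
after  6: R0=0x0d R1=0x03 R2=0x83 R3=0x83 R4=0xbc R5=0x8b  N=1 Z=0
after  7: R0=0x76 R1=0x03 R2=0x83 R3=0x83 R4=0xbc R5=0x8b  N=0 Z=0
after  8: R0=0x80 R1=0x03 R2=0x83 R3=0x83 R4=0xbc R5=0x8b  N=1 Z=0
after  9: R0=0x80 R1=0x03 R2=0xbf R3=0x83 R4=0xbc R5=0x8b  N=1 Z=0
after 10: R0=0x80 R1=0x03 R2=0xbf R3=0x83 R4=0xbc R5=0x8b  N=1 Z=0
after 11: R0=0x80 R1=0x03 R2=0xbf R3=0x37 R4=0xbc R5=0x8b  N=0 Z=0
-- IRQ taken; context saved, return-PC = 12 --
mismatch: R0: reported 0x90 vs actual 0x80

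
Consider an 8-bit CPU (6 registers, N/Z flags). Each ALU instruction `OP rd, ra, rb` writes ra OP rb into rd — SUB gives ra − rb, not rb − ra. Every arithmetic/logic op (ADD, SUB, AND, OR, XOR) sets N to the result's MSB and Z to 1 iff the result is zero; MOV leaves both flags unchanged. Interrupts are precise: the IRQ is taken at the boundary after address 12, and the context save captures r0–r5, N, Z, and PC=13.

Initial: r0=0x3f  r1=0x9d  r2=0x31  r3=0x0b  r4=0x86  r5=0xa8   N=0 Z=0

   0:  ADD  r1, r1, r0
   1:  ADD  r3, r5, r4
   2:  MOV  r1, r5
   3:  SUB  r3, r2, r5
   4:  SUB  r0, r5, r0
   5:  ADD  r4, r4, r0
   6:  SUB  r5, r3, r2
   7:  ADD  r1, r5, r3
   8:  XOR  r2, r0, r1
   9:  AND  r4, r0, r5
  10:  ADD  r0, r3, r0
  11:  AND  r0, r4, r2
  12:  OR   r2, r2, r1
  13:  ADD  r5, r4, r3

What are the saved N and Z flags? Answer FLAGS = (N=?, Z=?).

FLAGS = (N=1, Z=0)

after  0: r0=0x3f r1=0xdc r2=0x31 r3=0x0b r4=0x86 r5=0xa8  N=1 Z=0
after  1: r0=0x3f r1=0xdc r2=0x31 r3=0x2e r4=0x86 r5=0xa8  N=0 Z=0
after  2: r0=0x3f r1=0xa8 r2=0x31 r3=0x2e r4=0x86 r5=0xa8  N=0 Z=0
after  3: r0=0x3f r1=0xa8 r2=0x31 r3=0x89 r4=0x86 r5=0xa8  N=1 Z=0
after  4: r0=0x69 r1=0xa8 r2=0x31 r3=0x89 r4=0x86 r5=0xa8  N=0 Z=0
after  5: r0=0x69 r1=0xa8 r2=0x31 r3=0x89 r4=0xef r5=0xa8  N=1 Z=0
after  6: r0=0x69 r1=0xa8 r2=0x31 r3=0x89 r4=0xef r5=0x58  N=0 Z=0
after  7: r0=0x69 r1=0xe1 r2=0x31 r3=0x89 r4=0xef r5=0x58  N=1 Z=0
after  8: r0=0x69 r1=0xe1 r2=0x88 r3=0x89 r4=0xef r5=0x58  N=1 Z=0
after  9: r0=0x69 r1=0xe1 r2=0x88 r3=0x89 r4=0x48 r5=0x58  N=0 Z=0
after 10: r0=0xf2 r1=0xe1 r2=0x88 r3=0x89 r4=0x48 r5=0x58  N=1 Z=0
after 11: r0=0x08 r1=0xe1 r2=0x88 r3=0x89 r4=0x48 r5=0x58  N=0 Z=0
after 12: r0=0x08 r1=0xe1 r2=0xe9 r3=0x89 r4=0x48 r5=0x58  N=1 Z=0
-- IRQ taken; context saved, return-PC = 13 --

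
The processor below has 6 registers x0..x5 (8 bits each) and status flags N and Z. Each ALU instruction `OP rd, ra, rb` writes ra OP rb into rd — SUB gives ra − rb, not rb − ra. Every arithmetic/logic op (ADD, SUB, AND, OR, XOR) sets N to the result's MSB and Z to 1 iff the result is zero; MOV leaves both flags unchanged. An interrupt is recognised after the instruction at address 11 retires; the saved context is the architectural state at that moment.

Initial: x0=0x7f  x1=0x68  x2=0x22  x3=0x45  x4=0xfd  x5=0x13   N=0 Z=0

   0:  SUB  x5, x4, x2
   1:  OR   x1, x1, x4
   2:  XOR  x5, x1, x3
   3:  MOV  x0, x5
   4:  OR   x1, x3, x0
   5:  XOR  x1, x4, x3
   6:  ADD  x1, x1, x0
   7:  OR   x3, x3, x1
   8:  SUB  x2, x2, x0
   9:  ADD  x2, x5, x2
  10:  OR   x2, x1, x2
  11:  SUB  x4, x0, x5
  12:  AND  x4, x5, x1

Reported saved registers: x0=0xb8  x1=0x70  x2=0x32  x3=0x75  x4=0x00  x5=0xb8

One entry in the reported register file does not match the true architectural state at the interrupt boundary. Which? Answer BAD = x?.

after  0: x0=0x7f x1=0x68 x2=0x22 x3=0x45 x4=0xfd x5=0xdb  N=1 Z=0
after  1: x0=0x7f x1=0xfd x2=0x22 x3=0x45 x4=0xfd x5=0xdb  N=1 Z=0
after  2: x0=0x7f x1=0xfd x2=0x22 x3=0x45 x4=0xfd x5=0xb8  N=1 Z=0
after  3: x0=0xb8 x1=0xfd x2=0x22 x3=0x45 x4=0xfd x5=0xb8  N=1 Z=0
after  4: x0=0xb8 x1=0xfd x2=0x22 x3=0x45 x4=0xfd x5=0xb8  N=1 Z=0
after  5: x0=0xb8 x1=0xb8 x2=0x22 x3=0x45 x4=0xfd x5=0xb8  N=1 Z=0
after  6: x0=0xb8 x1=0x70 x2=0x22 x3=0x45 x4=0xfd x5=0xb8  N=0 Z=0
after  7: x0=0xb8 x1=0x70 x2=0x22 x3=0x75 x4=0xfd x5=0xb8  N=0 Z=0
after  8: x0=0xb8 x1=0x70 x2=0x6a x3=0x75 x4=0xfd x5=0xb8  N=0 Z=0
after  9: x0=0xb8 x1=0x70 x2=0x22 x3=0x75 x4=0xfd x5=0xb8  N=0 Z=0
after 10: x0=0xb8 x1=0x70 x2=0x72 x3=0x75 x4=0xfd x5=0xb8  N=0 Z=0
after 11: x0=0xb8 x1=0x70 x2=0x72 x3=0x75 x4=0x00 x5=0xb8  N=0 Z=1
-- IRQ taken; context saved, return-PC = 12 --
mismatch: x2: reported 0x32 vs actual 0x72

BAD = x2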